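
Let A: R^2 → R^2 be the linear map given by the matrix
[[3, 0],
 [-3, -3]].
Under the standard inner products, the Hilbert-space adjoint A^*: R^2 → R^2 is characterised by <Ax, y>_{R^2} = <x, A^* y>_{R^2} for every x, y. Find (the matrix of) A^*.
A^* = A^T =
[[3, -3],
 [0, -3]]

For real matrices with standard dot products, the defining identity <Ax, y> = <x, A^* y> gives (Ax)^T y = x^T (A^*) y, i.e. x^T A^T y = x^T (A^*) y. Since this holds for all x, y, we must have A^* = A^T. Therefore
A^* =
[[3, -3],
 [0, -3]].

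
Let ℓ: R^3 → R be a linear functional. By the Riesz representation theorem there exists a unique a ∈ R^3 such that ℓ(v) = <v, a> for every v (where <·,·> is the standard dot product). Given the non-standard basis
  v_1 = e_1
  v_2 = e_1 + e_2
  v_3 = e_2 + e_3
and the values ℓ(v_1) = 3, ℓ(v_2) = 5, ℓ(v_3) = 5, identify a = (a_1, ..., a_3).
a = (3, 2, 3)

Write a = (a_1, ..., a_3) in the standard basis. For each basis vector v_i, ℓ(v_i) = <v_i, a> is a linear equation in the a_j's. Collect the n equations into a matrix system V a = ℓ, where row i of V is v_i (expressed in the standard basis). Since V is invertible (lower-triangular with 1s on the diagonal, up to permutation), solve by back-substitution:
  V =
[[1, 0, 0],
 [1, 1, 0],
 [0, 1, 1]]
  V a = (3, 5, 5)
Solving gives a = (3, 2, 3).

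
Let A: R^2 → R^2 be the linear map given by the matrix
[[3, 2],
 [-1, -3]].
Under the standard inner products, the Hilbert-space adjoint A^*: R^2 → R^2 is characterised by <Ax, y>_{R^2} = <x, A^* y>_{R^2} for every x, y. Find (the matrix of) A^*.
A^* = A^T =
[[3, -1],
 [2, -3]]

For real matrices with standard dot products, the defining identity <Ax, y> = <x, A^* y> gives (Ax)^T y = x^T (A^*) y, i.e. x^T A^T y = x^T (A^*) y. Since this holds for all x, y, we must have A^* = A^T. Therefore
A^* =
[[3, -1],
 [2, -3]].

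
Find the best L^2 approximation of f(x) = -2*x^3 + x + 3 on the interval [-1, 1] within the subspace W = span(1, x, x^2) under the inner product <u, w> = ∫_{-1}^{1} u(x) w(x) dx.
g(x) = 3 - x/5

The best approximation g ∈ W is the orthogonal projection of f onto W. Writing g = a_0 + a_1 x + a_2 x^2, the coefficients solve the normal equations G · a = b where
  G_{ij} = <φ_i, φ_j> and b_i = <f, φ_i>, with φ_0 = 1, φ_1 = x, φ_2 = x^2.
G =
  [2, 0, 2/3]
  [0, 2/3, 0]
  [2/3, 0, 2/5],
b = (6, -2/15, 2).
Solving gives a_0 = 3, a_1 = -1/5, a_2 = 0, so
  g(x) = 3 - x/5.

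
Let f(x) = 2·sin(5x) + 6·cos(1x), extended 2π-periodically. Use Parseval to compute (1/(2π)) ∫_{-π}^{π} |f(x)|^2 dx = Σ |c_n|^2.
Σ |c_n|^2 = 20

Expand |f|^2 and use orthogonality of {sin(nx), cos(mx)} on [-π, π]:
  ∫_{-π}^{π} sin(nx)^2 dx = π, ∫ cos(mx)^2 dx = π, and cross terms integrate to 0.
So ∫_{-π}^{π} f(x)^2 dx = 2^2 · π + 6^2 · π = (4 + 36)π.
Divide by 2π: (4 + 36)/2 = 20.
By Parseval, this equals Σ |c_n|^2.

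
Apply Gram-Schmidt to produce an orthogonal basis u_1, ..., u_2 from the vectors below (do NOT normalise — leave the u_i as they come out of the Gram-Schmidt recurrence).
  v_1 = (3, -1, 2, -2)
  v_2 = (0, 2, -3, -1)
Orthogonal basis:
  u_1 = (3, -1, 2, -2)
  u_2 = (1, 5/3, -7/3, -5/3)

Apply the Gram-Schmidt recurrence
  u_1 = v_1
  u_i = v_i − Σ_{j<i} ((v_i · u_j) / (u_j · u_j)) · u_j.

Step by step this gives:
  u_1 = (3, -1, 2, -2)
  u_2 = (1, 5/3, -7/3, -5/3)

Orthogonality check:
  u_2 · u_1 = 0 (should be 0)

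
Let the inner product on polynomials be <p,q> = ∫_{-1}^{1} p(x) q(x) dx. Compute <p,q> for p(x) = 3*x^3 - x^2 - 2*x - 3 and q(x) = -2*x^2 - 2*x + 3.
<p,q> = -224/15

Expand the product: p(x)·q(x) = -6*x^5 - 4*x^4 + 15*x^3 + 7*x^2 - 9.
∫_{-1}^{1} of each monomial x^k gives [2/(k+1) if k even, 0 if k odd]. Integrating term-by-term (or equivalently evaluating the antiderivative F(x) = -x^6 - 4*x^5/5 + 15*x^4/4 + 7*x^3/3 - 9*x at the endpoints):
  F(1) − F(−1) = -283/60 − (613/60) = -224/15.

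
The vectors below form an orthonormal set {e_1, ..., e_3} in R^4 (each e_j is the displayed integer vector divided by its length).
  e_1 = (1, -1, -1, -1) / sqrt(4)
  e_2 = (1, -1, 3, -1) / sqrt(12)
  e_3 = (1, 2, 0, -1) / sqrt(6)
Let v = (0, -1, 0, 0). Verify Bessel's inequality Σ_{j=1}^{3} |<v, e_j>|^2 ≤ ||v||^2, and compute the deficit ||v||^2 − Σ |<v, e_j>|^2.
Σ |<v, e_j>|^2 = 1; ||v||^2 = 1; deficit = 0

Write each e_j = u_j / sqrt(<u_j, u_j>) where u_j is the displayed integer vector. Then <v, e_j> = <v, u_j> / sqrt(<u_j, u_j>), so |<v, e_j>|^2 = <v, u_j>^2 / <u_j, u_j>.
Coefficients: <v, e_1> = 1/sqrt(4), <v, e_2> = 1/sqrt(12), <v, e_3> = -2/sqrt(6).
Square and sum: Σ |<v, e_j>|^2 = 1.
Compute ||v||^2 = v·v = 1.
Deficit = 1 − 1 = 0 ≥ 0, confirming Bessel's inequality. (The deficit equals ||v − Σ <v,e_j> e_j||^2, the squared distance from v to span{e_j}.)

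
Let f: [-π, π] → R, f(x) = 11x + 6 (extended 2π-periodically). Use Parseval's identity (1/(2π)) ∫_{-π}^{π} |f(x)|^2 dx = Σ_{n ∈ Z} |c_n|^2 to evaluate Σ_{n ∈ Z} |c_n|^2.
Σ |c_n|^2 = 121π^2/3 + 36

Expand and integrate term by term over [-π, π]:
  ∫ (11x)^2 dx = 121·(2π^3/3); ∫ 2·11·(6)·x dx = 0 (odd integrand); ∫ 6^2 dx = 36·2π.
So (1/(2π)) ∫_{-π}^{π} (11x + 6)^2 dx = 121π^2/3 + 36 = 121π^2/3 + 36.
Parseval ⇒ Σ |c_n|^2 = 121π^2/3 + 36.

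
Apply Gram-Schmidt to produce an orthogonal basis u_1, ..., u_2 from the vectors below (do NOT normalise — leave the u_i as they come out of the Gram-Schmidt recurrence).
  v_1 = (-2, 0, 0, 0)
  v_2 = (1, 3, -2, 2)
Orthogonal basis:
  u_1 = (-2, 0, 0, 0)
  u_2 = (0, 3, -2, 2)

Apply the Gram-Schmidt recurrence
  u_1 = v_1
  u_i = v_i − Σ_{j<i} ((v_i · u_j) / (u_j · u_j)) · u_j.

Step by step this gives:
  u_1 = (-2, 0, 0, 0)
  u_2 = (0, 3, -2, 2)

Orthogonality check:
  u_2 · u_1 = 0 (should be 0)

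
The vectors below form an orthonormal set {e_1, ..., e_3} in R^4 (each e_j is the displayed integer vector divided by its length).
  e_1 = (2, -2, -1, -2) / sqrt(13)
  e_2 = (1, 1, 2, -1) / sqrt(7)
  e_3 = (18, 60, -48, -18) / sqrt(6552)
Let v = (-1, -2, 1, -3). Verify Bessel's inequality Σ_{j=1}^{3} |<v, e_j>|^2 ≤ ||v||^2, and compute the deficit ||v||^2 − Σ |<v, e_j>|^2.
Σ |<v, e_j>|^2 = 7; ||v||^2 = 15; deficit = 8

Write each e_j = u_j / sqrt(<u_j, u_j>) where u_j is the displayed integer vector. Then <v, e_j> = <v, u_j> / sqrt(<u_j, u_j>), so |<v, e_j>|^2 = <v, u_j>^2 / <u_j, u_j>.
Coefficients: <v, e_1> = 7/sqrt(13), <v, e_2> = 2/sqrt(7), <v, e_3> = -132/sqrt(6552).
Square and sum: Σ |<v, e_j>|^2 = 7.
Compute ||v||^2 = v·v = 15.
Deficit = 15 − 7 = 8 ≥ 0, confirming Bessel's inequality. (The deficit equals ||v − Σ <v,e_j> e_j||^2, the squared distance from v to span{e_j}.)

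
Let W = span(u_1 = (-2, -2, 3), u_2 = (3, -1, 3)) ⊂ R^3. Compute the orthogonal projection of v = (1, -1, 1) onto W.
proj_W(v) = (134/149, -74/149, 189/149)

Set up U = [u_1 | ... | u_2] ∈ R^(3×2). The projector onto W = col(U) is P = U (U^T U)^(-1) U^T.
Compute U^T U =
  [17, 5]
  [5, 19],
and U^T v = (3, 7).
Solve U^T U · c = U^T v for the coefficients: c = (11/149, 52/149). The projection is proj_W(v) = U c.
Check: (v - proj_W(v)) · u_1 = 0  (should be 0).
Check: (v - proj_W(v)) · u_2 = 0  (should be 0).
Result: proj_W(v) = (134/149, -74/149, 189/149).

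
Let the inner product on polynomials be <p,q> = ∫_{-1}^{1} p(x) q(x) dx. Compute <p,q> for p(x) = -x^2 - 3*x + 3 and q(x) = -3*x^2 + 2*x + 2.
<p,q> = 28/15

Expand the product: p(x)·q(x) = 3*x^4 + 7*x^3 - 17*x^2 + 6.
∫_{-1}^{1} of each monomial x^k gives [2/(k+1) if k even, 0 if k odd]. Integrating term-by-term (or equivalently evaluating the antiderivative F(x) = 3*x^5/5 + 7*x^4/4 - 17*x^3/3 + 6*x at the endpoints):
  F(1) − F(−1) = 161/60 − (49/60) = 28/15.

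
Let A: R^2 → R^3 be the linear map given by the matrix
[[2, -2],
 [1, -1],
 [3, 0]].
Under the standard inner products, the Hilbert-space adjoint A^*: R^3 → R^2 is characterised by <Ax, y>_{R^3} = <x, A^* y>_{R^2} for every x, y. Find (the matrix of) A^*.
A^* = A^T =
[[2, 1, 3],
 [-2, -1, 0]]

For real matrices with standard dot products, the defining identity <Ax, y> = <x, A^* y> gives (Ax)^T y = x^T (A^*) y, i.e. x^T A^T y = x^T (A^*) y. Since this holds for all x, y, we must have A^* = A^T. Therefore
A^* =
[[2, 1, 3],
 [-2, -1, 0]].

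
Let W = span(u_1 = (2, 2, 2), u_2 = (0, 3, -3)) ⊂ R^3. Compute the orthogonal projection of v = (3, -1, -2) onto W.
proj_W(v) = (0, 1/2, -1/2)

Set up U = [u_1 | ... | u_2] ∈ R^(3×2). The projector onto W = col(U) is P = U (U^T U)^(-1) U^T.
Compute U^T U =
  [12, 0]
  [0, 18],
and U^T v = (0, 3).
Solve U^T U · c = U^T v for the coefficients: c = (0, 1/6). The projection is proj_W(v) = U c.
Check: (v - proj_W(v)) · u_1 = 0  (should be 0).
Check: (v - proj_W(v)) · u_2 = 0  (should be 0).
Result: proj_W(v) = (0, 1/2, -1/2).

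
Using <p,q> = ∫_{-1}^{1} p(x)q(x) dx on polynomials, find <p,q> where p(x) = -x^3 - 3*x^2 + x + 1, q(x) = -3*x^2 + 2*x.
<p,q> = 32/15

Expand the product: p(x)·q(x) = 3*x^5 + 7*x^4 - 9*x^3 - x^2 + 2*x.
∫_{-1}^{1} of each monomial x^k gives [2/(k+1) if k even, 0 if k odd]. Integrating term-by-term (or equivalently evaluating the antiderivative F(x) = x^6/2 + 7*x^5/5 - 9*x^4/4 - x^3/3 + x^2 at the endpoints):
  F(1) − F(−1) = 19/60 − (-109/60) = 32/15.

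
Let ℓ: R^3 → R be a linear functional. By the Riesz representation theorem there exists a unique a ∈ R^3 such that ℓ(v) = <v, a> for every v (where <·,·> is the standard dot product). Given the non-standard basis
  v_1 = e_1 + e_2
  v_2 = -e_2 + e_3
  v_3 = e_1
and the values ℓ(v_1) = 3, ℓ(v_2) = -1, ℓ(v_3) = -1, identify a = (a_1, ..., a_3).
a = (-1, 4, 3)

Write a = (a_1, ..., a_3) in the standard basis. For each basis vector v_i, ℓ(v_i) = <v_i, a> is a linear equation in the a_j's. Collect the n equations into a matrix system V a = ℓ, where row i of V is v_i (expressed in the standard basis). Since V is invertible (lower-triangular with 1s on the diagonal, up to permutation), solve by back-substitution:
  V =
[[1, 1, 0],
 [0, -1, 1],
 [1, 0, 0]]
  V a = (3, -1, -1)
Solving gives a = (-1, 4, 3).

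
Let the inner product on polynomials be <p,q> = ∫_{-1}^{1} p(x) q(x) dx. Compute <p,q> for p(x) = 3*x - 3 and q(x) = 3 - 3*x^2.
<p,q> = -12

Expand the product: p(x)·q(x) = -9*x^3 + 9*x^2 + 9*x - 9.
∫_{-1}^{1} of each monomial x^k gives [2/(k+1) if k even, 0 if k odd]. Integrating term-by-term (or equivalently evaluating the antiderivative F(x) = -9*x^4/4 + 3*x^3 + 9*x^2/2 - 9*x at the endpoints):
  F(1) − F(−1) = -15/4 − (33/4) = -12.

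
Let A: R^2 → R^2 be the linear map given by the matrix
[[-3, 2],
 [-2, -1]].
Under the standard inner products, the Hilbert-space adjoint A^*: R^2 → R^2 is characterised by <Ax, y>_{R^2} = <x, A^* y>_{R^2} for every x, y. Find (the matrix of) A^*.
A^* = A^T =
[[-3, -2],
 [2, -1]]

For real matrices with standard dot products, the defining identity <Ax, y> = <x, A^* y> gives (Ax)^T y = x^T (A^*) y, i.e. x^T A^T y = x^T (A^*) y. Since this holds for all x, y, we must have A^* = A^T. Therefore
A^* =
[[-3, -2],
 [2, -1]].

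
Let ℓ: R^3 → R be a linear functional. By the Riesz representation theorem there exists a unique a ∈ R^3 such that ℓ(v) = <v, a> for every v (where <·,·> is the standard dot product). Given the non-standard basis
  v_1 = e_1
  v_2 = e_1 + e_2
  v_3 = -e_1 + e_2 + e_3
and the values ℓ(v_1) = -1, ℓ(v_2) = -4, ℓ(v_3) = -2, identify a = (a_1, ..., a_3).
a = (-1, -3, 0)

Write a = (a_1, ..., a_3) in the standard basis. For each basis vector v_i, ℓ(v_i) = <v_i, a> is a linear equation in the a_j's. Collect the n equations into a matrix system V a = ℓ, where row i of V is v_i (expressed in the standard basis). Since V is invertible (lower-triangular with 1s on the diagonal, up to permutation), solve by back-substitution:
  V =
[[1, 0, 0],
 [1, 1, 0],
 [-1, 1, 1]]
  V a = (-1, -4, -2)
Solving gives a = (-1, -3, 0).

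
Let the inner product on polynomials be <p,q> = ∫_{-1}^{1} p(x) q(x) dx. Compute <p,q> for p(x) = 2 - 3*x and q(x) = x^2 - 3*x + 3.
<p,q> = 58/3

Expand the product: p(x)·q(x) = -3*x^3 + 11*x^2 - 15*x + 6.
∫_{-1}^{1} of each monomial x^k gives [2/(k+1) if k even, 0 if k odd]. Integrating term-by-term (or equivalently evaluating the antiderivative F(x) = -3*x^4/4 + 11*x^3/3 - 15*x^2/2 + 6*x at the endpoints):
  F(1) − F(−1) = 17/12 − (-215/12) = 58/3.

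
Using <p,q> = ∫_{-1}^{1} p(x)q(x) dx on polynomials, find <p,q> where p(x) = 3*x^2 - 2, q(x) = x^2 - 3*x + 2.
<p,q> = -62/15

Expand the product: p(x)·q(x) = 3*x^4 - 9*x^3 + 4*x^2 + 6*x - 4.
∫_{-1}^{1} of each monomial x^k gives [2/(k+1) if k even, 0 if k odd]. Integrating term-by-term (or equivalently evaluating the antiderivative F(x) = 3*x^5/5 - 9*x^4/4 + 4*x^3/3 + 3*x^2 - 4*x at the endpoints):
  F(1) − F(−1) = -79/60 − (169/60) = -62/15.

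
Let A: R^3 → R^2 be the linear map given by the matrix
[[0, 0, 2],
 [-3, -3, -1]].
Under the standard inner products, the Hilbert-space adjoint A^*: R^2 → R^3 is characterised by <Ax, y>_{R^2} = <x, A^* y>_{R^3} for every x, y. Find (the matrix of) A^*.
A^* = A^T =
[[0, -3],
 [0, -3],
 [2, -1]]

For real matrices with standard dot products, the defining identity <Ax, y> = <x, A^* y> gives (Ax)^T y = x^T (A^*) y, i.e. x^T A^T y = x^T (A^*) y. Since this holds for all x, y, we must have A^* = A^T. Therefore
A^* =
[[0, -3],
 [0, -3],
 [2, -1]].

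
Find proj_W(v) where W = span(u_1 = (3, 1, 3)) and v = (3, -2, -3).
proj_W(v) = (-6/19, -2/19, -6/19)

Set up U = [u_1 | ... | u_1] ∈ R^(3×1). The projector onto W = col(U) is P = U (U^T U)^(-1) U^T.
Compute U^T U =
  [19],
and U^T v = (-2).
Solve U^T U · c = U^T v for the coefficients: c = (-2/19). The projection is proj_W(v) = U c.
Check: (v - proj_W(v)) · u_1 = 0  (should be 0).
Result: proj_W(v) = (-6/19, -2/19, -6/19).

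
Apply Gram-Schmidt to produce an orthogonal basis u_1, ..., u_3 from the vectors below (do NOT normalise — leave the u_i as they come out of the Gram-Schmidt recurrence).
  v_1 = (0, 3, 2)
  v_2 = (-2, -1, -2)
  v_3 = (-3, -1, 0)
Orthogonal basis:
  u_1 = (0, 3, 2)
  u_2 = (-2, 8/13, -12/13)
  u_3 = (-16/17, -16/17, 24/17)

Apply the Gram-Schmidt recurrence
  u_1 = v_1
  u_i = v_i − Σ_{j<i} ((v_i · u_j) / (u_j · u_j)) · u_j.

Step by step this gives:
  u_1 = (0, 3, 2)
  u_2 = (-2, 8/13, -12/13)
  u_3 = (-16/17, -16/17, 24/17)

Orthogonality check:
  u_2 · u_1 = 0 (should be 0)
  u_3 · u_1 = 0 (should be 0)
  u_3 · u_2 = 0 (should be 0)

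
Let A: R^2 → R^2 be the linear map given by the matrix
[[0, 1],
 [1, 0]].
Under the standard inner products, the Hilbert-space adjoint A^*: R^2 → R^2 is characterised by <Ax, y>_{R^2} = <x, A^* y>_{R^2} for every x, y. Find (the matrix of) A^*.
A^* = A^T =
[[0, 1],
 [1, 0]]

For real matrices with standard dot products, the defining identity <Ax, y> = <x, A^* y> gives (Ax)^T y = x^T (A^*) y, i.e. x^T A^T y = x^T (A^*) y. Since this holds for all x, y, we must have A^* = A^T. Therefore
A^* =
[[0, 1],
 [1, 0]].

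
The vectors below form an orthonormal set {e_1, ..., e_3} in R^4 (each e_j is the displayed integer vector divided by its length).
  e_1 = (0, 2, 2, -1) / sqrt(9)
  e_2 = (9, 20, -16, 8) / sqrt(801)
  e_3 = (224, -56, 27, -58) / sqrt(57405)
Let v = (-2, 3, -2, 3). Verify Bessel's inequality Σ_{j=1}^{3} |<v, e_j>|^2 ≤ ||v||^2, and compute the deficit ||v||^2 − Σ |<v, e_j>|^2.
Σ |<v, e_j>|^2 = 15809/645; ||v||^2 = 26; deficit = 961/645

Write each e_j = u_j / sqrt(<u_j, u_j>) where u_j is the displayed integer vector. Then <v, e_j> = <v, u_j> / sqrt(<u_j, u_j>), so |<v, e_j>|^2 = <v, u_j>^2 / <u_j, u_j>.
Coefficients: <v, e_1> = -1/sqrt(9), <v, e_2> = 98/sqrt(801), <v, e_3> = -844/sqrt(57405).
Square and sum: Σ |<v, e_j>|^2 = 15809/645.
Compute ||v||^2 = v·v = 26.
Deficit = 26 − 15809/645 = 961/645 ≥ 0, confirming Bessel's inequality. (The deficit equals ||v − Σ <v,e_j> e_j||^2, the squared distance from v to span{e_j}.)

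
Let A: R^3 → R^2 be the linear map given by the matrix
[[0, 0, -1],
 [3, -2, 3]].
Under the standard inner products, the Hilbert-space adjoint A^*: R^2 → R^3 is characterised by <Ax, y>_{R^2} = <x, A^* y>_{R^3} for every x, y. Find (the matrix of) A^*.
A^* = A^T =
[[0, 3],
 [0, -2],
 [-1, 3]]

For real matrices with standard dot products, the defining identity <Ax, y> = <x, A^* y> gives (Ax)^T y = x^T (A^*) y, i.e. x^T A^T y = x^T (A^*) y. Since this holds for all x, y, we must have A^* = A^T. Therefore
A^* =
[[0, 3],
 [0, -2],
 [-1, 3]].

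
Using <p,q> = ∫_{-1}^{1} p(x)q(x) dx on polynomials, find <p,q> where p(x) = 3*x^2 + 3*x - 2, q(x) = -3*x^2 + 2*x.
<p,q> = 22/5

Expand the product: p(x)·q(x) = -9*x^4 - 3*x^3 + 12*x^2 - 4*x.
∫_{-1}^{1} of each monomial x^k gives [2/(k+1) if k even, 0 if k odd]. Integrating term-by-term (or equivalently evaluating the antiderivative F(x) = -9*x^5/5 - 3*x^4/4 + 4*x^3 - 2*x^2 at the endpoints):
  F(1) − F(−1) = -11/20 − (-99/20) = 22/5.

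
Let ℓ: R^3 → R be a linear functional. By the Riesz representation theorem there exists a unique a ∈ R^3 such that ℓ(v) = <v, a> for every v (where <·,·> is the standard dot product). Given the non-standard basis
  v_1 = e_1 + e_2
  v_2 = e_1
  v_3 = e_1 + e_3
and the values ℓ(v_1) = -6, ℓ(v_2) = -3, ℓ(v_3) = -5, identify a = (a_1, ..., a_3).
a = (-3, -3, -2)

Write a = (a_1, ..., a_3) in the standard basis. For each basis vector v_i, ℓ(v_i) = <v_i, a> is a linear equation in the a_j's. Collect the n equations into a matrix system V a = ℓ, where row i of V is v_i (expressed in the standard basis). Since V is invertible (lower-triangular with 1s on the diagonal, up to permutation), solve by back-substitution:
  V =
[[1, 1, 0],
 [1, 0, 0],
 [1, 0, 1]]
  V a = (-6, -3, -5)
Solving gives a = (-3, -3, -2).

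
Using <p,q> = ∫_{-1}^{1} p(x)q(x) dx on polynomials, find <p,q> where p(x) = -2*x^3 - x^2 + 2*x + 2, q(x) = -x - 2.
<p,q> = -36/5

Expand the product: p(x)·q(x) = 2*x^4 + 5*x^3 - 6*x - 4.
∫_{-1}^{1} of each monomial x^k gives [2/(k+1) if k even, 0 if k odd]. Integrating term-by-term (or equivalently evaluating the antiderivative F(x) = 2*x^5/5 + 5*x^4/4 - 3*x^2 - 4*x at the endpoints):
  F(1) − F(−1) = -107/20 − (37/20) = -36/5.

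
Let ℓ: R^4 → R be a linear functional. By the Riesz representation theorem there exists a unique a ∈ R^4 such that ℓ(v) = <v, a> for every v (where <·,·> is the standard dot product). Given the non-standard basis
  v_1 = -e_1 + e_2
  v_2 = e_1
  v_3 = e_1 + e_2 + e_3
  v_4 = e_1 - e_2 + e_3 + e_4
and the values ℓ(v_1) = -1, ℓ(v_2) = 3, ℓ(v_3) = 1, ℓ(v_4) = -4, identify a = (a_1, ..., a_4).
a = (3, 2, -4, -1)

Write a = (a_1, ..., a_4) in the standard basis. For each basis vector v_i, ℓ(v_i) = <v_i, a> is a linear equation in the a_j's. Collect the n equations into a matrix system V a = ℓ, where row i of V is v_i (expressed in the standard basis). Since V is invertible (lower-triangular with 1s on the diagonal, up to permutation), solve by back-substitution:
  V =
[[-1, 1, 0, 0],
 [1, 0, 0, 0],
 [1, 1, 1, 0],
 [1, -1, 1, 1]]
  V a = (-1, 3, 1, -4)
Solving gives a = (3, 2, -4, -1).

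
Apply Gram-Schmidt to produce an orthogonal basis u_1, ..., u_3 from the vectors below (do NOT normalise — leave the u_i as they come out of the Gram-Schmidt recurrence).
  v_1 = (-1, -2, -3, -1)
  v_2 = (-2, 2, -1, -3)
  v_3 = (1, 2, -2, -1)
Orthogonal basis:
  u_1 = (-1, -2, -3, -1)
  u_2 = (-26/15, 38/15, -1/5, -41/15)
  u_3 = (228/127, 165/127, -387/254, 45/254)

Apply the Gram-Schmidt recurrence
  u_1 = v_1
  u_i = v_i − Σ_{j<i} ((v_i · u_j) / (u_j · u_j)) · u_j.

Step by step this gives:
  u_1 = (-1, -2, -3, -1)
  u_2 = (-26/15, 38/15, -1/5, -41/15)
  u_3 = (228/127, 165/127, -387/254, 45/254)

Orthogonality check:
  u_2 · u_1 = 0 (should be 0)
  u_3 · u_1 = 0 (should be 0)
  u_3 · u_2 = 0 (should be 0)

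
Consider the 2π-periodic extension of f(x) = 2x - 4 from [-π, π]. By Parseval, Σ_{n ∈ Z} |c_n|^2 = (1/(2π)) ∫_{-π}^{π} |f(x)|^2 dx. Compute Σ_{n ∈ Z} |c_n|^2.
Σ |c_n|^2 = 4π^2/3 + 16

Expand and integrate term by term over [-π, π]:
  ∫ (2x)^2 dx = 4·(2π^3/3); ∫ 2·2·(-4)·x dx = 0 (odd integrand); ∫ (-4)^2 dx = 16·2π.
So (1/(2π)) ∫_{-π}^{π} (2x - 4)^2 dx = 4π^2/3 + 16 = 4π^2/3 + 16.
Parseval ⇒ Σ |c_n|^2 = 4π^2/3 + 16.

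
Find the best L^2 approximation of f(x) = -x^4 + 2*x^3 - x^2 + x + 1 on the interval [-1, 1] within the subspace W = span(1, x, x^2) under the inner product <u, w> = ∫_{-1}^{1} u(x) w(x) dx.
g(x) = -13*x^2/7 + 11*x/5 + 38/35

The best approximation g ∈ W is the orthogonal projection of f onto W. Writing g = a_0 + a_1 x + a_2 x^2, the coefficients solve the normal equations G · a = b where
  G_{ij} = <φ_i, φ_j> and b_i = <f, φ_i>, with φ_0 = 1, φ_1 = x, φ_2 = x^2.
G =
  [2, 0, 2/3]
  [0, 2/3, 0]
  [2/3, 0, 2/5],
b = (14/15, 22/15, -2/105).
Solving gives a_0 = 38/35, a_1 = 11/5, a_2 = -13/7, so
  g(x) = -13*x^2/7 + 11*x/5 + 38/35.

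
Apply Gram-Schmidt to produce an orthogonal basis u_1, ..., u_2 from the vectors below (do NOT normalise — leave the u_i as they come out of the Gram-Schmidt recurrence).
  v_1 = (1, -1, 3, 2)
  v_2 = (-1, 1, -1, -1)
Orthogonal basis:
  u_1 = (1, -1, 3, 2)
  u_2 = (-8/15, 8/15, 2/5, -1/15)

Apply the Gram-Schmidt recurrence
  u_1 = v_1
  u_i = v_i − Σ_{j<i} ((v_i · u_j) / (u_j · u_j)) · u_j.

Step by step this gives:
  u_1 = (1, -1, 3, 2)
  u_2 = (-8/15, 8/15, 2/5, -1/15)

Orthogonality check:
  u_2 · u_1 = 0 (should be 0)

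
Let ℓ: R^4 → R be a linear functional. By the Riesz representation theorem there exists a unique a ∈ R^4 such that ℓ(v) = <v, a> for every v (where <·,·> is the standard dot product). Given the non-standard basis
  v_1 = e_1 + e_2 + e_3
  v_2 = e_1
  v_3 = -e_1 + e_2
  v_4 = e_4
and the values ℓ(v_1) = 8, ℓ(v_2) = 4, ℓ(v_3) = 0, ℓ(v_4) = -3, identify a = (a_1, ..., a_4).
a = (4, 4, 0, -3)

Write a = (a_1, ..., a_4) in the standard basis. For each basis vector v_i, ℓ(v_i) = <v_i, a> is a linear equation in the a_j's. Collect the n equations into a matrix system V a = ℓ, where row i of V is v_i (expressed in the standard basis). Since V is invertible (lower-triangular with 1s on the diagonal, up to permutation), solve by back-substitution:
  V =
[[1, 1, 1, 0],
 [1, 0, 0, 0],
 [-1, 1, 0, 0],
 [0, 0, 0, 1]]
  V a = (8, 4, 0, -3)
Solving gives a = (4, 4, 0, -3).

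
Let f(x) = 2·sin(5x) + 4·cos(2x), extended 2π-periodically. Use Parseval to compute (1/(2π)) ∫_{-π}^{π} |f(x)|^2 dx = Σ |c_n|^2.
Σ |c_n|^2 = 10

Expand |f|^2 and use orthogonality of {sin(nx), cos(mx)} on [-π, π]:
  ∫_{-π}^{π} sin(nx)^2 dx = π, ∫ cos(mx)^2 dx = π, and cross terms integrate to 0.
So ∫_{-π}^{π} f(x)^2 dx = 2^2 · π + 4^2 · π = (4 + 16)π.
Divide by 2π: (4 + 16)/2 = 10.
By Parseval, this equals Σ |c_n|^2.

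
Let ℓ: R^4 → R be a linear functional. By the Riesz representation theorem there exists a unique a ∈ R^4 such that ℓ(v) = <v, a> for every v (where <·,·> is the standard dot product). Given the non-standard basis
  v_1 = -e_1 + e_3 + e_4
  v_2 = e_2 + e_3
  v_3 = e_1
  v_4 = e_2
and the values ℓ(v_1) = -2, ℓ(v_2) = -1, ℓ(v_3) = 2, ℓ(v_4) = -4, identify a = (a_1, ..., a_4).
a = (2, -4, 3, -3)

Write a = (a_1, ..., a_4) in the standard basis. For each basis vector v_i, ℓ(v_i) = <v_i, a> is a linear equation in the a_j's. Collect the n equations into a matrix system V a = ℓ, where row i of V is v_i (expressed in the standard basis). Since V is invertible (lower-triangular with 1s on the diagonal, up to permutation), solve by back-substitution:
  V =
[[-1, 0, 1, 1],
 [0, 1, 1, 0],
 [1, 0, 0, 0],
 [0, 1, 0, 0]]
  V a = (-2, -1, 2, -4)
Solving gives a = (2, -4, 3, -3).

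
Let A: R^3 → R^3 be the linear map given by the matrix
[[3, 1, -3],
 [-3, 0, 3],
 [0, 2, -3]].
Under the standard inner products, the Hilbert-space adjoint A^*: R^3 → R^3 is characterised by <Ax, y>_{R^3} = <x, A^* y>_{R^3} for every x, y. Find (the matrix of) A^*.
A^* = A^T =
[[3, -3, 0],
 [1, 0, 2],
 [-3, 3, -3]]

For real matrices with standard dot products, the defining identity <Ax, y> = <x, A^* y> gives (Ax)^T y = x^T (A^*) y, i.e. x^T A^T y = x^T (A^*) y. Since this holds for all x, y, we must have A^* = A^T. Therefore
A^* =
[[3, -3, 0],
 [1, 0, 2],
 [-3, 3, -3]].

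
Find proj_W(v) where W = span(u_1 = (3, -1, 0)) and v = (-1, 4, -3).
proj_W(v) = (-21/10, 7/10, 0)

Set up U = [u_1 | ... | u_1] ∈ R^(3×1). The projector onto W = col(U) is P = U (U^T U)^(-1) U^T.
Compute U^T U =
  [10],
and U^T v = (-7).
Solve U^T U · c = U^T v for the coefficients: c = (-7/10). The projection is proj_W(v) = U c.
Check: (v - proj_W(v)) · u_1 = 0  (should be 0).
Result: proj_W(v) = (-21/10, 7/10, 0).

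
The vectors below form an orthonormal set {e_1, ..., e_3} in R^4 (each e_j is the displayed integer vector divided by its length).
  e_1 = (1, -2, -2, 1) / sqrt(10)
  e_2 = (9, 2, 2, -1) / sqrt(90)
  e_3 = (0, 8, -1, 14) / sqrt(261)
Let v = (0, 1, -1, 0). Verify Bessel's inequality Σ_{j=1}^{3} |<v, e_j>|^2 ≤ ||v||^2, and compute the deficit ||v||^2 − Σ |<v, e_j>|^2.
Σ |<v, e_j>|^2 = 9/29; ||v||^2 = 2; deficit = 49/29

Write each e_j = u_j / sqrt(<u_j, u_j>) where u_j is the displayed integer vector. Then <v, e_j> = <v, u_j> / sqrt(<u_j, u_j>), so |<v, e_j>|^2 = <v, u_j>^2 / <u_j, u_j>.
Coefficients: <v, e_1> = 0/sqrt(10), <v, e_2> = 0/sqrt(90), <v, e_3> = 9/sqrt(261).
Square and sum: Σ |<v, e_j>|^2 = 9/29.
Compute ||v||^2 = v·v = 2.
Deficit = 2 − 9/29 = 49/29 ≥ 0, confirming Bessel's inequality. (The deficit equals ||v − Σ <v,e_j> e_j||^2, the squared distance from v to span{e_j}.)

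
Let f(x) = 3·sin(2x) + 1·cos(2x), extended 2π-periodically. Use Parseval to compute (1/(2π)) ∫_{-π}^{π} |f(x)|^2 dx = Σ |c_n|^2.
Σ |c_n|^2 = 5

Expand |f|^2 and use orthogonality of {sin(nx), cos(mx)} on [-π, π]:
  ∫_{-π}^{π} sin(nx)^2 dx = π, ∫ cos(mx)^2 dx = π, and cross terms integrate to 0.
So ∫_{-π}^{π} f(x)^2 dx = 3^2 · π + 1^2 · π = (9 + 1)π.
Divide by 2π: (9 + 1)/2 = 5.
By Parseval, this equals Σ |c_n|^2.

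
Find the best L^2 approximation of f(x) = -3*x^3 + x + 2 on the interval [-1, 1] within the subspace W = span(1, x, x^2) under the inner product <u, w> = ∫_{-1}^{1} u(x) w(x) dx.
g(x) = 2 - 4*x/5

The best approximation g ∈ W is the orthogonal projection of f onto W. Writing g = a_0 + a_1 x + a_2 x^2, the coefficients solve the normal equations G · a = b where
  G_{ij} = <φ_i, φ_j> and b_i = <f, φ_i>, with φ_0 = 1, φ_1 = x, φ_2 = x^2.
G =
  [2, 0, 2/3]
  [0, 2/3, 0]
  [2/3, 0, 2/5],
b = (4, -8/15, 4/3).
Solving gives a_0 = 2, a_1 = -4/5, a_2 = 0, so
  g(x) = 2 - 4*x/5.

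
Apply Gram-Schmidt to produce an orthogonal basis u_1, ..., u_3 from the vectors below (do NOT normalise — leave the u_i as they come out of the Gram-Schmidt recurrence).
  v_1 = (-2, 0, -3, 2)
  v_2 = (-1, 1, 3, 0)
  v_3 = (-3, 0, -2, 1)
Orthogonal basis:
  u_1 = (-2, 0, -3, 2)
  u_2 = (-31/17, 1, 30/17, 14/17)
  u_3 = (-101/138, -47/138, -3/23, -64/69)

Apply the Gram-Schmidt recurrence
  u_1 = v_1
  u_i = v_i − Σ_{j<i} ((v_i · u_j) / (u_j · u_j)) · u_j.

Step by step this gives:
  u_1 = (-2, 0, -3, 2)
  u_2 = (-31/17, 1, 30/17, 14/17)
  u_3 = (-101/138, -47/138, -3/23, -64/69)

Orthogonality check:
  u_2 · u_1 = 0 (should be 0)
  u_3 · u_1 = 0 (should be 0)
  u_3 · u_2 = 0 (should be 0)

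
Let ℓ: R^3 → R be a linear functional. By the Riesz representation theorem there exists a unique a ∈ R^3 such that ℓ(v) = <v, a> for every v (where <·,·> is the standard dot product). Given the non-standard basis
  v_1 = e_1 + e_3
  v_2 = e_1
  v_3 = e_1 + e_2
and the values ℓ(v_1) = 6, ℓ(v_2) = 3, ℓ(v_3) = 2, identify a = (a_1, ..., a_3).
a = (3, -1, 3)

Write a = (a_1, ..., a_3) in the standard basis. For each basis vector v_i, ℓ(v_i) = <v_i, a> is a linear equation in the a_j's. Collect the n equations into a matrix system V a = ℓ, where row i of V is v_i (expressed in the standard basis). Since V is invertible (lower-triangular with 1s on the diagonal, up to permutation), solve by back-substitution:
  V =
[[1, 0, 1],
 [1, 0, 0],
 [1, 1, 0]]
  V a = (6, 3, 2)
Solving gives a = (3, -1, 3).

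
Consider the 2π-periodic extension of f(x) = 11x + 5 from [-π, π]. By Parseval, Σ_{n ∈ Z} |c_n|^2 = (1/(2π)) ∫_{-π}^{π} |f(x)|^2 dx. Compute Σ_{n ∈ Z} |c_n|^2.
Σ |c_n|^2 = 121π^2/3 + 25

Expand and integrate term by term over [-π, π]:
  ∫ (11x)^2 dx = 121·(2π^3/3); ∫ 2·11·(5)·x dx = 0 (odd integrand); ∫ 5^2 dx = 25·2π.
So (1/(2π)) ∫_{-π}^{π} (11x + 5)^2 dx = 121π^2/3 + 25 = 121π^2/3 + 25.
Parseval ⇒ Σ |c_n|^2 = 121π^2/3 + 25.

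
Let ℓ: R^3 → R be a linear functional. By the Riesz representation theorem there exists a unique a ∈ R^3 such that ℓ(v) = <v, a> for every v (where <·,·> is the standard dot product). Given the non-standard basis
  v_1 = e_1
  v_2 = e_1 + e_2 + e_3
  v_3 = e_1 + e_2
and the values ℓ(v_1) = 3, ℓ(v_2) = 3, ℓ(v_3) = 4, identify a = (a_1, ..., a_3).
a = (3, 1, -1)

Write a = (a_1, ..., a_3) in the standard basis. For each basis vector v_i, ℓ(v_i) = <v_i, a> is a linear equation in the a_j's. Collect the n equations into a matrix system V a = ℓ, where row i of V is v_i (expressed in the standard basis). Since V is invertible (lower-triangular with 1s on the diagonal, up to permutation), solve by back-substitution:
  V =
[[1, 0, 0],
 [1, 1, 1],
 [1, 1, 0]]
  V a = (3, 3, 4)
Solving gives a = (3, 1, -1).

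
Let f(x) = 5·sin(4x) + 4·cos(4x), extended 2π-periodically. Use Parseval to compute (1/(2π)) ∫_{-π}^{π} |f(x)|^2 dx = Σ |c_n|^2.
Σ |c_n|^2 = 41/2

Expand |f|^2 and use orthogonality of {sin(nx), cos(mx)} on [-π, π]:
  ∫_{-π}^{π} sin(nx)^2 dx = π, ∫ cos(mx)^2 dx = π, and cross terms integrate to 0.
So ∫_{-π}^{π} f(x)^2 dx = 5^2 · π + 4^2 · π = (25 + 16)π.
Divide by 2π: (25 + 16)/2 = 41/2.
By Parseval, this equals Σ |c_n|^2.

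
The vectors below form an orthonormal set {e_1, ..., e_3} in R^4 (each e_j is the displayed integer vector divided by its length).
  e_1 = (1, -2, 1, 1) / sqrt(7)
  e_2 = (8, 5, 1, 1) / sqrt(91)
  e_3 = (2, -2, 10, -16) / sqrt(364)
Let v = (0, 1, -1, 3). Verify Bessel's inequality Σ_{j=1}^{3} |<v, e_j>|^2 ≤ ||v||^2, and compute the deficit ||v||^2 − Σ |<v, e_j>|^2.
Σ |<v, e_j>|^2 = 73/7; ||v||^2 = 11; deficit = 4/7

Write each e_j = u_j / sqrt(<u_j, u_j>) where u_j is the displayed integer vector. Then <v, e_j> = <v, u_j> / sqrt(<u_j, u_j>), so |<v, e_j>|^2 = <v, u_j>^2 / <u_j, u_j>.
Coefficients: <v, e_1> = 0/sqrt(7), <v, e_2> = 7/sqrt(91), <v, e_3> = -60/sqrt(364).
Square and sum: Σ |<v, e_j>|^2 = 73/7.
Compute ||v||^2 = v·v = 11.
Deficit = 11 − 73/7 = 4/7 ≥ 0, confirming Bessel's inequality. (The deficit equals ||v − Σ <v,e_j> e_j||^2, the squared distance from v to span{e_j}.)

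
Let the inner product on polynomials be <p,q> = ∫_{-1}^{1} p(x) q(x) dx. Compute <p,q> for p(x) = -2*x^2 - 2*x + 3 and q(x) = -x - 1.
<p,q> = -10/3

Expand the product: p(x)·q(x) = 2*x^3 + 4*x^2 - x - 3.
∫_{-1}^{1} of each monomial x^k gives [2/(k+1) if k even, 0 if k odd]. Integrating term-by-term (or equivalently evaluating the antiderivative F(x) = x^4/2 + 4*x^3/3 - x^2/2 - 3*x at the endpoints):
  F(1) − F(−1) = -5/3 − (5/3) = -10/3.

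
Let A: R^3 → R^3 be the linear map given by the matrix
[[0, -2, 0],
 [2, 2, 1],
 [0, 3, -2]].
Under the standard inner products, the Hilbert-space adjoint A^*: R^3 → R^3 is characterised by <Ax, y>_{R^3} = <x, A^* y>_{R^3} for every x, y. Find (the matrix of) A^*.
A^* = A^T =
[[0, 2, 0],
 [-2, 2, 3],
 [0, 1, -2]]

For real matrices with standard dot products, the defining identity <Ax, y> = <x, A^* y> gives (Ax)^T y = x^T (A^*) y, i.e. x^T A^T y = x^T (A^*) y. Since this holds for all x, y, we must have A^* = A^T. Therefore
A^* =
[[0, 2, 0],
 [-2, 2, 3],
 [0, 1, -2]].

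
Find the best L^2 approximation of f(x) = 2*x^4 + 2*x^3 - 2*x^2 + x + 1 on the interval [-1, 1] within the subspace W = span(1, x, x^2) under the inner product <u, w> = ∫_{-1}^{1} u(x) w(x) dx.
g(x) = -2*x^2/7 + 11*x/5 + 29/35

The best approximation g ∈ W is the orthogonal projection of f onto W. Writing g = a_0 + a_1 x + a_2 x^2, the coefficients solve the normal equations G · a = b where
  G_{ij} = <φ_i, φ_j> and b_i = <f, φ_i>, with φ_0 = 1, φ_1 = x, φ_2 = x^2.
G =
  [2, 0, 2/3]
  [0, 2/3, 0]
  [2/3, 0, 2/5],
b = (22/15, 22/15, 46/105).
Solving gives a_0 = 29/35, a_1 = 11/5, a_2 = -2/7, so
  g(x) = -2*x^2/7 + 11*x/5 + 29/35.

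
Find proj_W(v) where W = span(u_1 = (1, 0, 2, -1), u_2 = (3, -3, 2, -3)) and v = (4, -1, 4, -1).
proj_W(v) = (221/86, -39/43, 169/43, -221/86)

Set up U = [u_1 | ... | u_2] ∈ R^(4×2). The projector onto W = col(U) is P = U (U^T U)^(-1) U^T.
Compute U^T U =
  [6, 10]
  [10, 31],
and U^T v = (13, 26).
Solve U^T U · c = U^T v for the coefficients: c = (143/86, 13/43). The projection is proj_W(v) = U c.
Check: (v - proj_W(v)) · u_1 = 0  (should be 0).
Check: (v - proj_W(v)) · u_2 = 0  (should be 0).
Result: proj_W(v) = (221/86, -39/43, 169/43, -221/86).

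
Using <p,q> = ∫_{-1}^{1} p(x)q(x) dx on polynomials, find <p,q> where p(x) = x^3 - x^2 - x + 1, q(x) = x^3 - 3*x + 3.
<p,q> = 164/35

Expand the product: p(x)·q(x) = x^6 - x^5 - 4*x^4 + 7*x^3 - 6*x + 3.
∫_{-1}^{1} of each monomial x^k gives [2/(k+1) if k even, 0 if k odd]. Integrating term-by-term (or equivalently evaluating the antiderivative F(x) = x^7/7 - x^6/6 - 4*x^5/5 + 7*x^4/4 - 3*x^2 + 3*x at the endpoints):
  F(1) − F(−1) = 389/420 − (-1579/420) = 164/35.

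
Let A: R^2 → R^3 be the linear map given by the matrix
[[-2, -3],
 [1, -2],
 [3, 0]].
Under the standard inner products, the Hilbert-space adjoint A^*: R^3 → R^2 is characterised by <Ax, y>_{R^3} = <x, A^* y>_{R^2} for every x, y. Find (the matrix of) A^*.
A^* = A^T =
[[-2, 1, 3],
 [-3, -2, 0]]

For real matrices with standard dot products, the defining identity <Ax, y> = <x, A^* y> gives (Ax)^T y = x^T (A^*) y, i.e. x^T A^T y = x^T (A^*) y. Since this holds for all x, y, we must have A^* = A^T. Therefore
A^* =
[[-2, 1, 3],
 [-3, -2, 0]].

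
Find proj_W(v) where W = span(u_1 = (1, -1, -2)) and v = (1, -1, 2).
proj_W(v) = (-1/3, 1/3, 2/3)

Set up U = [u_1 | ... | u_1] ∈ R^(3×1). The projector onto W = col(U) is P = U (U^T U)^(-1) U^T.
Compute U^T U =
  [6],
and U^T v = (-2).
Solve U^T U · c = U^T v for the coefficients: c = (-1/3). The projection is proj_W(v) = U c.
Check: (v - proj_W(v)) · u_1 = 0  (should be 0).
Result: proj_W(v) = (-1/3, 1/3, 2/3).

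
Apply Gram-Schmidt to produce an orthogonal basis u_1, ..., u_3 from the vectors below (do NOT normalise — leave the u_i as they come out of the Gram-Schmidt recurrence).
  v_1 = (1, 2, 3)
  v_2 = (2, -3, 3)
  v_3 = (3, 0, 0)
Orthogonal basis:
  u_1 = (1, 2, 3)
  u_2 = (23/14, -26/7, 27/14)
  u_3 = (675/283, 135/283, -315/283)

Apply the Gram-Schmidt recurrence
  u_1 = v_1
  u_i = v_i − Σ_{j<i} ((v_i · u_j) / (u_j · u_j)) · u_j.

Step by step this gives:
  u_1 = (1, 2, 3)
  u_2 = (23/14, -26/7, 27/14)
  u_3 = (675/283, 135/283, -315/283)

Orthogonality check:
  u_2 · u_1 = 0 (should be 0)
  u_3 · u_1 = 0 (should be 0)
  u_3 · u_2 = 0 (should be 0)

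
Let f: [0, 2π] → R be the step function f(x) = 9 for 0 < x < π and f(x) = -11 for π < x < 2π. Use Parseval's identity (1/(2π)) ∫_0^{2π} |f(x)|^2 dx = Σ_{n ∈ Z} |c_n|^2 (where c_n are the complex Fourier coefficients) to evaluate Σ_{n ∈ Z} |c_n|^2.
Σ |c_n|^2 = 101

Parseval equates the L^2 energy of f (normalised by 1/(2π)) with the ℓ^2 sum of its Fourier coefficients: (1/(2π)) ∫_0^{2π} |f|^2 = Σ |c_n|^2.
Compute the left side: (1/(2π)) [∫_0^π 9^2 dx + ∫_π^{2π} (-11)^2 dx] = (1/(2π)) · (81π + 121π) = (81 + 121)/2 = 101.
So Σ_{n ∈ Z} |c_n|^2 = 101.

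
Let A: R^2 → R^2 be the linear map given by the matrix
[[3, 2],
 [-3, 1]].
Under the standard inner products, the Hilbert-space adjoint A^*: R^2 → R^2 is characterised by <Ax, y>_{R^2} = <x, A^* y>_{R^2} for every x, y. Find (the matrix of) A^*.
A^* = A^T =
[[3, -3],
 [2, 1]]

For real matrices with standard dot products, the defining identity <Ax, y> = <x, A^* y> gives (Ax)^T y = x^T (A^*) y, i.e. x^T A^T y = x^T (A^*) y. Since this holds for all x, y, we must have A^* = A^T. Therefore
A^* =
[[3, -3],
 [2, 1]].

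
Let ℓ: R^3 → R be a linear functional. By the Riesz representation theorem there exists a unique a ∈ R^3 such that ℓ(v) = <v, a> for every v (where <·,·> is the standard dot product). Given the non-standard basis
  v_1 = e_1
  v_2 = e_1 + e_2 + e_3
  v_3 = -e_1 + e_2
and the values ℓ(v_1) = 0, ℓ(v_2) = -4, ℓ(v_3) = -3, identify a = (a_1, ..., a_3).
a = (0, -3, -1)

Write a = (a_1, ..., a_3) in the standard basis. For each basis vector v_i, ℓ(v_i) = <v_i, a> is a linear equation in the a_j's. Collect the n equations into a matrix system V a = ℓ, where row i of V is v_i (expressed in the standard basis). Since V is invertible (lower-triangular with 1s on the diagonal, up to permutation), solve by back-substitution:
  V =
[[1, 0, 0],
 [1, 1, 1],
 [-1, 1, 0]]
  V a = (0, -4, -3)
Solving gives a = (0, -3, -1).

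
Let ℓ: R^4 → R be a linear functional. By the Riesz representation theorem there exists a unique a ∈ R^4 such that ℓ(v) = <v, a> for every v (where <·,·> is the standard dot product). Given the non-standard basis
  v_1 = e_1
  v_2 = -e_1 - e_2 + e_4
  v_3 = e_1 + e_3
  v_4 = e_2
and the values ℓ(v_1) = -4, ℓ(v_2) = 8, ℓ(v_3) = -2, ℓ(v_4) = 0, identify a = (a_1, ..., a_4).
a = (-4, 0, 2, 4)

Write a = (a_1, ..., a_4) in the standard basis. For each basis vector v_i, ℓ(v_i) = <v_i, a> is a linear equation in the a_j's. Collect the n equations into a matrix system V a = ℓ, where row i of V is v_i (expressed in the standard basis). Since V is invertible (lower-triangular with 1s on the diagonal, up to permutation), solve by back-substitution:
  V =
[[1, 0, 0, 0],
 [-1, -1, 0, 1],
 [1, 0, 1, 0],
 [0, 1, 0, 0]]
  V a = (-4, 8, -2, 0)
Solving gives a = (-4, 0, 2, 4).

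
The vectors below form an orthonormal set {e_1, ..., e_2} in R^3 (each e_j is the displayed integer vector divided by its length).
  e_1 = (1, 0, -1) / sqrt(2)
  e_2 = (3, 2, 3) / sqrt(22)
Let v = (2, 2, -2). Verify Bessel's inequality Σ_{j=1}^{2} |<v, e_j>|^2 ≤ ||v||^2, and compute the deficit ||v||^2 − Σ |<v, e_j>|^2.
Σ |<v, e_j>|^2 = 96/11; ||v||^2 = 12; deficit = 36/11

Write each e_j = u_j / sqrt(<u_j, u_j>) where u_j is the displayed integer vector. Then <v, e_j> = <v, u_j> / sqrt(<u_j, u_j>), so |<v, e_j>|^2 = <v, u_j>^2 / <u_j, u_j>.
Coefficients: <v, e_1> = 4/sqrt(2), <v, e_2> = 4/sqrt(22).
Square and sum: Σ |<v, e_j>|^2 = 96/11.
Compute ||v||^2 = v·v = 12.
Deficit = 12 − 96/11 = 36/11 ≥ 0, confirming Bessel's inequality. (The deficit equals ||v − Σ <v,e_j> e_j||^2, the squared distance from v to span{e_j}.)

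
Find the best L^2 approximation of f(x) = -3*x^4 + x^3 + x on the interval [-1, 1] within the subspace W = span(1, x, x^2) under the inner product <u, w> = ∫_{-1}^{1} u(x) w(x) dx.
g(x) = -18*x^2/7 + 8*x/5 + 9/35

The best approximation g ∈ W is the orthogonal projection of f onto W. Writing g = a_0 + a_1 x + a_2 x^2, the coefficients solve the normal equations G · a = b where
  G_{ij} = <φ_i, φ_j> and b_i = <f, φ_i>, with φ_0 = 1, φ_1 = x, φ_2 = x^2.
G =
  [2, 0, 2/3]
  [0, 2/3, 0]
  [2/3, 0, 2/5],
b = (-6/5, 16/15, -6/7).
Solving gives a_0 = 9/35, a_1 = 8/5, a_2 = -18/7, so
  g(x) = -18*x^2/7 + 8*x/5 + 9/35.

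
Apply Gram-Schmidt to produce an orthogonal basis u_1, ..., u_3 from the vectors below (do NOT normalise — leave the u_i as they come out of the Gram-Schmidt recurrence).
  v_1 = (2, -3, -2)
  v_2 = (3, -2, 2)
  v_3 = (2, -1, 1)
Orthogonal basis:
  u_1 = (2, -3, -2)
  u_2 = (35/17, -10/17, 50/17)
  u_3 = (2/9, 2/9, -1/9)

Apply the Gram-Schmidt recurrence
  u_1 = v_1
  u_i = v_i − Σ_{j<i} ((v_i · u_j) / (u_j · u_j)) · u_j.

Step by step this gives:
  u_1 = (2, -3, -2)
  u_2 = (35/17, -10/17, 50/17)
  u_3 = (2/9, 2/9, -1/9)

Orthogonality check:
  u_2 · u_1 = 0 (should be 0)
  u_3 · u_1 = 0 (should be 0)
  u_3 · u_2 = 0 (should be 0)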